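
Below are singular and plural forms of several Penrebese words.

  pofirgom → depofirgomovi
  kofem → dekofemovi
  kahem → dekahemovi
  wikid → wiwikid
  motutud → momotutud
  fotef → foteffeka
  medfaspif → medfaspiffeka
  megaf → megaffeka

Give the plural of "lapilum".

delapilumovi

"lapilum" ends in -m. The stems ending in -m (pofirgom → depofirgomovi, kofem → dekofemovi, kahem → dekahemovi) add de- … -ovi around the stem.
So lapilum → delapilumovi.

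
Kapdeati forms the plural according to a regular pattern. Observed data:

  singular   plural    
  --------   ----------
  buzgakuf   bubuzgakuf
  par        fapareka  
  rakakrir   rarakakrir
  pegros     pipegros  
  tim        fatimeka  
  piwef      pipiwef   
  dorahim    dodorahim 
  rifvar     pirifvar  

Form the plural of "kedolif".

par and rifvar both end in -r yet inflect differently (fapareka, pirifvar), so the final letter is not what conditions the rule; the number of vowels is.
"kedolif" has 3 vowels. The stems with 3 vowels (dorahim → dodorahim, buzgakuf → bubuzgakuf, rakakrir → rarakakrir) repeat the first consonant+vowel as a prefix.
The other patterns: stems with 1 vowel add fa- … -eka around the stem; stems with 2 vowels add the prefix pi-.
So kedolif → kekedolif.

kekedolif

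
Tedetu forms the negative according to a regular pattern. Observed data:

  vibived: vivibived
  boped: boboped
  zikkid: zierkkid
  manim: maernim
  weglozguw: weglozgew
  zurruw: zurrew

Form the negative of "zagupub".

zagupeb

"zagupub" has last vowel 'u'. The stems whose last vowel is 'u' (weglozguw → weglozgew, zurruw → zurrew) change the last vowel to 'e'.
The other patterns: stems whose last vowel is 'e' repeat the first consonant+vowel as a prefix; stems whose last vowel is 'i' insert -er- after the first vowel.
So zagupub → zagupeb.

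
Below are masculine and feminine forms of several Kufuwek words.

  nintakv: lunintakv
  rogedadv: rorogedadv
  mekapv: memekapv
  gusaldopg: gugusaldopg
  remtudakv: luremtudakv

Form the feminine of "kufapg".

"kufapg" has second-to-last letter 'p'. The stems whose second-to-last letter is 'p' (mekapv → memekapv, gusaldopg → gugusaldopg) repeat the first consonant+vowel as a prefix.
The other pattern: stems whose second-to-last letter is 'k' add the prefix lu-.
So kufapg → kukufapg.

kukufapg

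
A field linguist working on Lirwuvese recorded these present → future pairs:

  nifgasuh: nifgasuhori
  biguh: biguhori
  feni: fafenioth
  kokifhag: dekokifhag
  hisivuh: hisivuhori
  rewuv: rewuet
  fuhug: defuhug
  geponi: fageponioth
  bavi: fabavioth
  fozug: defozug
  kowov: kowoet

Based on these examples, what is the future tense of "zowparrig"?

"zowparrig" ends in -g. The stems ending in -g (fozug → defozug, fuhug → defuhug, kokifhag → dekokifhag) add the prefix de-.
So zowparrig → dezowparrig.

dezowparrig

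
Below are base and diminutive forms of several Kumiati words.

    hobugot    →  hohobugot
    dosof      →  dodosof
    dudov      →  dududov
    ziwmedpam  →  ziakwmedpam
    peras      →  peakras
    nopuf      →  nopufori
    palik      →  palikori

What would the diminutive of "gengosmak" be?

"gengosmak" has last vowel 'a'. The stems whose last vowel is 'a' (ziwmedpam → ziakwmedpam, peras → peakras) insert -ak- after the first vowel.
So gengosmak → geakngosmak.

geakngosmak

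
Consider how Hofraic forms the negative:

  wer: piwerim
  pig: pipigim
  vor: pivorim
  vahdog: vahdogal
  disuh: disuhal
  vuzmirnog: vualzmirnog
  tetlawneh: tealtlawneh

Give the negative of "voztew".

"voztew" has 2 vowels. The stems with 2 vowels (vahdog → vahdogal, disuh → disuhal) add -al.
The other patterns: stems with 1 vowel add pi- … -im around the stem; stems with 3 vowels insert -al- after the first vowel.
So voztew → voztewal.

voztewal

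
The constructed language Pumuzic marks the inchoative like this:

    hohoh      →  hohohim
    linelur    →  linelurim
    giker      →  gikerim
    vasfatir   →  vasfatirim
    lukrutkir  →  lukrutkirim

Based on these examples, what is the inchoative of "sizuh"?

sizuhim

Every pair shown (hohoh → hohohim, linelur → linelurim, giker → gikerim, …) follows the same rule: add -im.
So sizuh → sizuhim.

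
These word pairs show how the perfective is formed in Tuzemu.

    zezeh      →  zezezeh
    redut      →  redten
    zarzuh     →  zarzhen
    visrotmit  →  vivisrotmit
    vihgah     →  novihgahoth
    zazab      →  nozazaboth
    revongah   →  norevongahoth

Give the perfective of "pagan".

nopaganoth

"pagan" has last vowel 'a'. The stems whose last vowel is 'a' (revongah → norevongahoth, zazab → nozazaboth, vihgah → novihgahoth) add no- … -oth around the stem.
The other patterns: stems whose last vowel is 'u' delete the last vowel and add -en; stems whose last vowel is 'e' or 'i' repeat the first consonant+vowel as a prefix.
So pagan → nopaganoth.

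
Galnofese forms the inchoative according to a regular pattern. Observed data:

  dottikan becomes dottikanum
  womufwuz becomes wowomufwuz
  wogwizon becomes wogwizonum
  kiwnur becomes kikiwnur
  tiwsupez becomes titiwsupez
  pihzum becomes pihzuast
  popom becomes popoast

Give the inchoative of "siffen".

siffenum

wogwizon and popom both have last vowel 'o' yet inflect differently (wogwizonum, popoast), so the last vowel is not what conditions the rule; the final letter is.
"siffen" ends in -n. The stems ending in -n (dottikan → dottikanum, wogwizon → wogwizonum) add -um.
The other patterns: stems ending in -m drop the final letter and add -ast; stems ending in -r or -z repeat the first consonant+vowel as a prefix.
So siffen → siffenum.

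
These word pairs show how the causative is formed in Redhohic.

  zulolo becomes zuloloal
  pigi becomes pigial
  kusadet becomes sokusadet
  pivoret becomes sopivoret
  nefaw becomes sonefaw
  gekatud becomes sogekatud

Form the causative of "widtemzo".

widtemzoal

"widtemzo" ends in a vowel. The stems ending in a vowel (zulolo → zuloloal, pigi → pigial) add -al.
The other pattern: stems ending in a consonant add the prefix so-.
So widtemzo → widtemzoal.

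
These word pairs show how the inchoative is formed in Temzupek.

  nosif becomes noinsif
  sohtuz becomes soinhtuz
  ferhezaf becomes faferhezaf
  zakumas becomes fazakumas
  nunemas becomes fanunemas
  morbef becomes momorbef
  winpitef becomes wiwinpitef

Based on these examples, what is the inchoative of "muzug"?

muinzug

nosif and ferhezaf both end in -f yet inflect differently (noinsif, faferhezaf), so the final letter is not what conditions the rule; the last vowel is.
"muzug" has last vowel 'u'. The one such stem in the data (sohtuz → soinhtuz) inserts -in- after the first vowel (as does nosif), so the same rule applies.
So muzug → muinzug.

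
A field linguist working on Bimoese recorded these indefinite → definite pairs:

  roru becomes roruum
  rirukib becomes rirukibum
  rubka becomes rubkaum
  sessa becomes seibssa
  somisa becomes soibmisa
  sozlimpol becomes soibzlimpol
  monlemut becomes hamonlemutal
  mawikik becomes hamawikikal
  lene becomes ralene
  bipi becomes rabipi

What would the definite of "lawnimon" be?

ralawnimon

rubka and sessa both end in -a yet inflect differently (rubkaum, seibssa), so the final letter is not what conditions the rule; the first letter is.
"lawnimon" begins with l-. The one such stem in the data (lene → ralene) adds the prefix ra-, so the same rule applies.
The other patterns: stems beginning with r- add -um; stems beginning with s- insert -ib- after the first vowel; stems beginning with m- add ha- … -al around the stem.
So lawnimon → ralawnimon.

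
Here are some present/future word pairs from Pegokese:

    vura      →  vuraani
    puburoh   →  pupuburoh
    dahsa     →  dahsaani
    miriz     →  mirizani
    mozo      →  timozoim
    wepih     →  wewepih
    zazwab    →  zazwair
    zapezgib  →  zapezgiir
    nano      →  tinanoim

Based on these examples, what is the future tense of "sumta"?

puburoh and nano both have last vowel 'o' yet inflect differently (pupuburoh, tinanoim), so the last vowel is not what conditions the rule; the final letter is.
"sumta" ends in -a. The stems ending in -a (dahsa → dahsaani, vura → vuraani) add -ani.
The other patterns: stems ending in -h repeat the first consonant+vowel as a prefix; stems ending in -o add ti- … -im around the stem; stems ending in -b drop the final letter and add -ir.
So sumta → sumtaani.

sumtaani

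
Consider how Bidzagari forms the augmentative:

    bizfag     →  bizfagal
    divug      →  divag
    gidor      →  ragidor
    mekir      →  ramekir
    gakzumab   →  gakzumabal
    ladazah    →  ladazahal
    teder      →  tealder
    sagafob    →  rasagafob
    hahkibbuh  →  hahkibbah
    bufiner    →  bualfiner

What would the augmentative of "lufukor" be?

ralufukor

mekir and teder both end in -r yet inflect differently (ramekir, tealder), so the final letter is not what conditions the rule; the last vowel is.
"lufukor" has last vowel 'o'. The stems whose last vowel is 'o' (sagafob → rasagafob, gidor → ragidor) add the prefix ra-.
The other patterns: stems whose last vowel is 'e' insert -al- after the first vowel; stems whose last vowel is 'a' add -al; stems whose last vowel is 'u' change the last vowel to 'a'.
So lufukor → ralufukor.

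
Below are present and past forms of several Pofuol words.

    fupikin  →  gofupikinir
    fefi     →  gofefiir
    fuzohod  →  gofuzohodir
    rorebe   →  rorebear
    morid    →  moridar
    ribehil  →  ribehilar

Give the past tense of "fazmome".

fuzohod and morid both end in -d yet inflect differently (gofuzohodir, moridar), so the final letter is not what conditions the rule; the first letter is.
"fazmome" begins with f-. The stems beginning with f- (fupikin → gofupikinir, fefi → gofefiir, fuzohod → gofuzohodir) add go- … -ir around the stem.
The other pattern: stems beginning with m- or r- add -ar.
So fazmome → gofazmomeir.

gofazmomeir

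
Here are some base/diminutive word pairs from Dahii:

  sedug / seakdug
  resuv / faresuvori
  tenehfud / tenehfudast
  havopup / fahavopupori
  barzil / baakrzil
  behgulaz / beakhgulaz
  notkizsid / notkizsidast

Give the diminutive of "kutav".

"kutav" ends in -v. The one such stem in the data (resuv → faresuvori) adds fa- … -ori around the stem, so the same rule applies.
So kutav → fakutavori.

fakutavori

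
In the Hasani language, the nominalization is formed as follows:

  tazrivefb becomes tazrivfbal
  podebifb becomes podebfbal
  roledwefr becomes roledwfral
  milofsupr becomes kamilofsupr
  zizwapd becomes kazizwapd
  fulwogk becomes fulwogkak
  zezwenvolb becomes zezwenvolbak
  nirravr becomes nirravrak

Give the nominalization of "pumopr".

roledwefr and milofsupr both end in -r yet inflect differently (roledwfral, kamilofsupr), so the final letter is not what conditions the rule; the second-to-last letter is.
"pumopr" has second-to-last letter 'p'. The stems whose second-to-last letter is 'p' (milofsupr → kamilofsupr, zizwapd → kazizwapd) add the prefix ka-.
The other patterns: stems whose second-to-last letter is 'f' delete the last vowel and add -al; stems whose second-to-last letter is 'g', 'l' or 'v' add -ak.
So pumopr → kapumopr.

kapumopr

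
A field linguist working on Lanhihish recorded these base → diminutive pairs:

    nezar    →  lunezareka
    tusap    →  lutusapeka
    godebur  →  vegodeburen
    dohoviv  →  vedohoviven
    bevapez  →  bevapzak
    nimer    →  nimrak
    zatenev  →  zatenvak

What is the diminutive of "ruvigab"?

nezar and godebur both end in -r yet inflect differently (lunezareka, vegodeburen), so the final letter is not what conditions the rule; the last vowel is.
"ruvigab" has last vowel 'a'. The stems whose last vowel is 'a' (nezar → lunezareka, tusap → lutusapeka) add lu- … -eka around the stem.
The other patterns: stems whose last vowel is 'i' or 'u' add ve- … -en around the stem; stems whose last vowel is 'e' delete the last vowel and add -ak.
So ruvigab → luruvigabeka.

luruvigabeka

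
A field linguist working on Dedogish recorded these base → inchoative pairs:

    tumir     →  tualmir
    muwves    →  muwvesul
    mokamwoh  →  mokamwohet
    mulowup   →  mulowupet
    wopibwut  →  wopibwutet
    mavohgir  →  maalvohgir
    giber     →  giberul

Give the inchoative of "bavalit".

baalvalit

"bavalit" has last vowel 'i'. The stems whose last vowel is 'i' (mavohgir → maalvohgir, tumir → tualmir) insert -al- after the first vowel.
So bavalit → baalvalit.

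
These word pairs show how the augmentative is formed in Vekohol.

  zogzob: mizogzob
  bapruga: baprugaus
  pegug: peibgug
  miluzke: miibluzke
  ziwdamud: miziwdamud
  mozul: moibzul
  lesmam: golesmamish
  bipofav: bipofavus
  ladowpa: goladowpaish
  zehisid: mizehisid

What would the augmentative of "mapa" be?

"mapa" begins with m-. The stems beginning with m- (miluzke → miibluzke, mozul → moibzul) insert -ib- after the first vowel.
So mapa → maibpa.

maibpa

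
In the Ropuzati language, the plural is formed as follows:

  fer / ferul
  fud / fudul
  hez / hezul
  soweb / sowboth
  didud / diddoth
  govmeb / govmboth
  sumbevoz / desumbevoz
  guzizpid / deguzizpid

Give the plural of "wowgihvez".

fud and didud both end in -d yet inflect differently (fudul, diddoth), so the final letter is not what conditions the rule; the number of vowels is.
"wowgihvez" has 3 vowels. The stems with 3 vowels (sumbevoz → desumbevoz, guzizpid → deguzizpid) add the prefix de-.
The other patterns: stems with 1 vowel add -ul; stems with 2 vowels delete the last vowel and add -oth.
So wowgihvez → dewowgihvez.

dewowgihvez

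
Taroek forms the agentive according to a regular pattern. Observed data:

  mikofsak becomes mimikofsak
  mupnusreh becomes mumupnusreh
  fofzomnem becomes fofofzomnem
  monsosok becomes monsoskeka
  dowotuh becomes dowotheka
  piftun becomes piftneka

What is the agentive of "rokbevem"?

"rokbevem" has last vowel 'e'. The stems whose last vowel is 'e' (mupnusreh → mumupnusreh, fofzomnem → fofofzomnem) repeat the first consonant+vowel as a prefix.
The other pattern: stems whose last vowel is 'o' or 'u' delete the last vowel and add -eka.
So rokbevem → rorokbevem.

rorokbevem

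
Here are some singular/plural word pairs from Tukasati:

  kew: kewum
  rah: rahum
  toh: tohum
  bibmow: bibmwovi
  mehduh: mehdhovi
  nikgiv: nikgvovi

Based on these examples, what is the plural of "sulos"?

sulsovi

"sulos" has 2 vowels. The stems with 2 vowels (bibmow → bibmwovi, mehduh → mehdhovi, nikgiv → nikgvovi) delete the last vowel and add -ovi.
So sulos → sulsovi.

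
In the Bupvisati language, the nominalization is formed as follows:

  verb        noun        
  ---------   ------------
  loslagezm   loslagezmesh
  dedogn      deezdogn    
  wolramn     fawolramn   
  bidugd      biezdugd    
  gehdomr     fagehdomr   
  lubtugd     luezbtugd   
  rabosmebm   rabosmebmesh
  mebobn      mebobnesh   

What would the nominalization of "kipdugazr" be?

kipdugazresh

"kipdugazr" has second-to-last letter 'z'. The one such stem in the data (loslagezm → loslagezmesh) adds -esh, so the same rule applies.
So kipdugazr → kipdugazresh.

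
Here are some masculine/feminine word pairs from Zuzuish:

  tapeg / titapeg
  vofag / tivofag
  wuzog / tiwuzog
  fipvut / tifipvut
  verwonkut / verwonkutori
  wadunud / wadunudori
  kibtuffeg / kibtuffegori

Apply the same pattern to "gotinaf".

fipvut and verwonkut both end in -t yet inflect differently (tifipvut, verwonkutori), so the final letter is not what conditions the rule; the number of vowels is.
"gotinaf" has 3 vowels. The stems with 3 vowels (verwonkut → verwonkutori, wadunud → wadunudori, kibtuffeg → kibtuffegori) add -ori.
The other pattern: stems with 2 vowels add the prefix ti-.
So gotinaf → gotinafori.

gotinafori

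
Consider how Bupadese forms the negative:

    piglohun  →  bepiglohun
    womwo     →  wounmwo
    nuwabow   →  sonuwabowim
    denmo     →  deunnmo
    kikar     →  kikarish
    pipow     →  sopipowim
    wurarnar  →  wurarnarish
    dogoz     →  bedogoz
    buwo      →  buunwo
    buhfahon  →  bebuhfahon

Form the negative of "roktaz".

"roktaz" ends in -z. The one such stem in the data (dogoz → bedogoz) adds the prefix be-, so the same rule applies.
The other patterns: stems ending in -w add so- … -im around the stem; stems ending in -o insert -un- after the first vowel; stems ending in -r add -ish.
So roktaz → beroktaz.

beroktaz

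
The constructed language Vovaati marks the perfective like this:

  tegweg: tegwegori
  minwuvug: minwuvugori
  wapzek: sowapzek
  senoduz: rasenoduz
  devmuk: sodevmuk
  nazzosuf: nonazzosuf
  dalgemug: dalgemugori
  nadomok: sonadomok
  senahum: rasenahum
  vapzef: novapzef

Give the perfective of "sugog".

tegweg and wapzek both have last vowel 'e' yet inflect differently (tegwegori, sowapzek), so the last vowel is not what conditions the rule; the final letter is.
"sugog" ends in -g. The stems ending in -g (tegweg → tegwegori, dalgemug → dalgemugori, minwuvug → minwuvugori) add -ori.
So sugog → sugogori.

sugogori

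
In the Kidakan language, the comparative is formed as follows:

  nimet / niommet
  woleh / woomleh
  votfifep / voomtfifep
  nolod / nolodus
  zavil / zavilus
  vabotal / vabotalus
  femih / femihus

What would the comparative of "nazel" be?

woleh and femih both end in -h yet inflect differently (woomleh, femihus), so the final letter is not what conditions the rule; the last vowel is.
"nazel" has last vowel 'e'. The stems whose last vowel is 'e' (nimet → niommet, woleh → woomleh, votfifep → voomtfifep) insert -om- after the first vowel.
So nazel → naomzel.

naomzel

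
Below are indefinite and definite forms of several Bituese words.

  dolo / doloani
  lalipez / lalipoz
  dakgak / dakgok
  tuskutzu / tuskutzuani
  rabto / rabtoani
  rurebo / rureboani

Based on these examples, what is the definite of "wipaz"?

dolo and dakgak both begin with d- yet inflect differently (doloani, dakgok), so the first letter is not what conditions the rule; whether the stem ends in a vowel or a consonant is.
"wipaz" ends in a consonant. The stems ending in a consonant (dakgak → dakgok, lalipez → lalipoz) change the last vowel to 'o'.
The other pattern: stems ending in a vowel add -ani.
So wipaz → wipoz.

wipoz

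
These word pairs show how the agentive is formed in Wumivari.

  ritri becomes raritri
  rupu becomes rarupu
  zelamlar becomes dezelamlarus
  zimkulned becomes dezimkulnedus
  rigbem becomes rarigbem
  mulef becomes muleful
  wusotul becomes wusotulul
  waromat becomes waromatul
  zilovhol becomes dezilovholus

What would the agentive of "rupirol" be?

zilovhol and wusotul both end in -l yet inflect differently (dezilovholus, wusotulul), so the final letter is not what conditions the rule; the first letter is.
"rupirol" begins with r-. The stems beginning with r- (rupu → rarupu, ritri → raritri, rigbem → rarigbem) add the prefix ra-.
So rupirol → rarupirol.

rarupirol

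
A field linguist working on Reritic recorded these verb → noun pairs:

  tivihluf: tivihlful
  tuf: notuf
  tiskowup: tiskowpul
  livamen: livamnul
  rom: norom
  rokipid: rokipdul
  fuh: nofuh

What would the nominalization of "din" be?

"din" has 1 vowel. The stems with 1 vowel (fuh → nofuh, tuf → notuf, rom → norom) add the prefix no-.
So din → nodin.

nodin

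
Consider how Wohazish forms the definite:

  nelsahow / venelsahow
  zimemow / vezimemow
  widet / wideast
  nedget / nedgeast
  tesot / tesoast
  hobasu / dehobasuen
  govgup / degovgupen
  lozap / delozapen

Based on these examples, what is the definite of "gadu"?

degaduen

"gadu" ends in -u. The one such stem in the data (hobasu → dehobasuen) adds de- … -en around the stem, so the same rule applies.
The other patterns: stems ending in -w add the prefix ve-; stems ending in -t drop the final letter and add -ast.
So gadu → degaduen.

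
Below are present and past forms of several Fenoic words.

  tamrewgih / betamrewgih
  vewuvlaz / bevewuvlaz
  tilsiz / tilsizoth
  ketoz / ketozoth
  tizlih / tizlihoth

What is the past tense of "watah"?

vewuvlaz and tilsiz both end in -z yet inflect differently (bevewuvlaz, tilsizoth), so the final letter is not what conditions the rule; the number of vowels is.
"watah" has 2 vowels. The stems with 2 vowels (tilsiz → tilsizoth, ketoz → ketozoth, tizlih → tizlihoth) add -oth.
The other pattern: stems with 3 vowels add the prefix be-.
So watah → watahoth.

watahoth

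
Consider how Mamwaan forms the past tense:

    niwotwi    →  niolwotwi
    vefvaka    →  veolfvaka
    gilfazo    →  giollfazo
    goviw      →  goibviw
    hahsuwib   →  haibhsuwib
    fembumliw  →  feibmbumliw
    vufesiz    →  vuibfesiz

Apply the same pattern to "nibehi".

"nibehi" ends in a vowel. The stems ending in a vowel (niwotwi → niolwotwi, vefvaka → veolfvaka, gilfazo → giollfazo) insert -ol- after the first vowel.
So nibehi → niolbehi.

niolbehi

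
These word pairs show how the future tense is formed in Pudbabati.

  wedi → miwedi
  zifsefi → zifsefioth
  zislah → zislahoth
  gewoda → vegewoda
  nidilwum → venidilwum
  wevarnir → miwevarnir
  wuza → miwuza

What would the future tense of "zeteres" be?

zeteresoth

zifsefi and wedi both end in -i yet inflect differently (zifsefioth, miwedi), so the final letter is not what conditions the rule; the first letter is.
"zeteres" begins with z-. The stems beginning with z- (zifsefi → zifsefioth, zislah → zislahoth) add -oth.
So zeteres → zeteresoth.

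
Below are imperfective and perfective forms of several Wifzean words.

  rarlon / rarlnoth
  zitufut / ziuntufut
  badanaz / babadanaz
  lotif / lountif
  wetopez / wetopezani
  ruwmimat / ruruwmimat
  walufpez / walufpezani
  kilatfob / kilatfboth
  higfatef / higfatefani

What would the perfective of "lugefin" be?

walufpez and badanaz both end in -z yet inflect differently (walufpezani, babadanaz), so the final letter is not what conditions the rule; the last vowel is.
"lugefin" has last vowel 'i'. The one such stem in the data (lotif → lountif) inserts -un- after the first vowel (as does zitufut), so the same rule applies.
The other patterns: stems whose last vowel is 'e' add -ani; stems whose last vowel is 'a' repeat the first consonant+vowel as a prefix; stems whose last vowel is 'o' delete the last vowel and add -oth.
So lugefin → luungefin.

luungefin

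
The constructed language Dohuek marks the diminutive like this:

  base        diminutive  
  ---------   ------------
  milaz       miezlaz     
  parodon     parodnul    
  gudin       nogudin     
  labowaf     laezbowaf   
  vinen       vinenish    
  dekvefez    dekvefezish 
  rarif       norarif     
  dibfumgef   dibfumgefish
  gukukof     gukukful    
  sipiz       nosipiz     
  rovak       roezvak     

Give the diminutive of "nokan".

gukukof and dibfumgef both end in -f yet inflect differently (gukukful, dibfumgefish), so the final letter is not what conditions the rule; the last vowel is.
"nokan" has last vowel 'a'. The stems whose last vowel is 'a' (milaz → miezlaz, labowaf → laezbowaf, rovak → roezvak) insert -ez- after the first vowel.
The other patterns: stems whose last vowel is 'o' delete the last vowel and add -ul; stems whose last vowel is 'e' add -ish; stems whose last vowel is 'i' add the prefix no-.
So nokan → noezkan.

noezkan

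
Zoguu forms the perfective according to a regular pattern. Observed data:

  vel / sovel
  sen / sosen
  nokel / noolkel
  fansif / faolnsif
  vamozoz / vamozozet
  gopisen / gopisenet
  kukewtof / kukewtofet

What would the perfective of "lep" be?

vel and nokel both end in -l yet inflect differently (sovel, noolkel), so the final letter is not what conditions the rule; the number of vowels is.
"lep" has 1 vowel. The stems with 1 vowel (vel → sovel, sen → sosen) add the prefix so-.
The other patterns: stems with 2 vowels insert -ol- after the first vowel; stems with 3 vowels add -et.
So lep → solep.

solep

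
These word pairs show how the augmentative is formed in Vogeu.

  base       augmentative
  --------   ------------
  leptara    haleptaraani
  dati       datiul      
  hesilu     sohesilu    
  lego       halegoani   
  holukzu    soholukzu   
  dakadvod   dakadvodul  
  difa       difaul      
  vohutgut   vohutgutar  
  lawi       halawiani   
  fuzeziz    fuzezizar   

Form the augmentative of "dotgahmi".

dotgahmiul

lawi and dati both end in -i yet inflect differently (halawiani, datiul), so the final letter is not what conditions the rule; the first letter is.
"dotgahmi" begins with d-. The stems beginning with d- (dakadvod → dakadvodul, dati → datiul, difa → difaul) add -ul.
The other patterns: stems beginning with h- add the prefix so-; stems beginning with l- add ha- … -ani around the stem; stems beginning with f- or v- add -ar.
So dotgahmi → dotgahmiul.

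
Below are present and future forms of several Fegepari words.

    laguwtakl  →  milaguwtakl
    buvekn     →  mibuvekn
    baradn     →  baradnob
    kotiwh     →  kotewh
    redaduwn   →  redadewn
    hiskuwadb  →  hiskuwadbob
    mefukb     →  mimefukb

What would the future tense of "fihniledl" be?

"fihniledl" has second-to-last letter 'd'. The stems whose second-to-last letter is 'd' (baradn → baradnob, hiskuwadb → hiskuwadbob) add -ob.
So fihniledl → fihniledlob.

fihniledlob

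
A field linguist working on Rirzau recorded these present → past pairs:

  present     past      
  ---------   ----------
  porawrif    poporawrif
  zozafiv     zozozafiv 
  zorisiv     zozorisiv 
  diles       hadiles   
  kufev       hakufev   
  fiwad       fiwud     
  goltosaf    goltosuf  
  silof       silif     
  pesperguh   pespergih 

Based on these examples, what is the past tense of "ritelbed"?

haritelbed

"ritelbed" has last vowel 'e'. The stems whose last vowel is 'e' (diles → hadiles, kufev → hakufev) add the prefix ha-.
So ritelbed → haritelbed.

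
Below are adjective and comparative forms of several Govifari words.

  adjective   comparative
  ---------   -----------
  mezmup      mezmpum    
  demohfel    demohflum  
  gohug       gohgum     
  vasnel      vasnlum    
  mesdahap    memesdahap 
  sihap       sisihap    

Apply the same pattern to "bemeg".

"bemeg" has last vowel 'e'. The stems whose last vowel is 'e' (demohfel → demohflum, vasnel → vasnlum) delete the last vowel and add -um.
The other pattern: stems whose last vowel is 'a' repeat the first consonant+vowel as a prefix.
So bemeg → bemgum.

bemgum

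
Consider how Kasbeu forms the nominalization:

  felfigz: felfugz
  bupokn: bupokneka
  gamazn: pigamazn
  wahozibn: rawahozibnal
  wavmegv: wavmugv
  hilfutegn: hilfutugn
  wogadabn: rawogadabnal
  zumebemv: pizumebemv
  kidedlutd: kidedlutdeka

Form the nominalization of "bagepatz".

bagepatzeka

bupokn and hilfutegn both end in -n yet inflect differently (bupokneka, hilfutugn), so the final letter is not what conditions the rule; the second-to-last letter is.
"bagepatz" has second-to-last letter 't'. The one such stem in the data (kidedlutd → kidedlutdeka) adds -eka, so the same rule applies.
So bagepatz → bagepatzeka.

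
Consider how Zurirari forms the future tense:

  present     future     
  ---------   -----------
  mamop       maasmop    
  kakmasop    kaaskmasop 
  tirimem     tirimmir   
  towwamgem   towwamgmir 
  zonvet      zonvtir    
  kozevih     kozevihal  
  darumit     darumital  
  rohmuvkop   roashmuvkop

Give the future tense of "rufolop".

zonvet and darumit both end in -t yet inflect differently (zonvtir, darumital), so the final letter is not what conditions the rule; the last vowel is.
"rufolop" has last vowel 'o'. The stems whose last vowel is 'o' (kakmasop → kaaskmasop, mamop → maasmop, rohmuvkop → roashmuvkop) insert -as- after the first vowel.
So rufolop → ruasfolop.

ruasfolop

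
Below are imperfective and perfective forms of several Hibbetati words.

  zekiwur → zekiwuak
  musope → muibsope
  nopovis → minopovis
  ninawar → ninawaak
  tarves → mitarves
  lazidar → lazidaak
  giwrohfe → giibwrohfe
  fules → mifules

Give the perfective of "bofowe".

boibfowe

"bofowe" ends in -e. The stems ending in -e (giwrohfe → giibwrohfe, musope → muibsope) insert -ib- after the first vowel.
The other patterns: stems ending in -s add the prefix mi-; stems ending in -r drop the final letter and add -ak.
So bofowe → boibfowe.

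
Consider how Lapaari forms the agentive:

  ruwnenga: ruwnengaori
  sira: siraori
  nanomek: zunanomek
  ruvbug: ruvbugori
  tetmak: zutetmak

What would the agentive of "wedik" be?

tetmak and sira both have last vowel 'a' yet inflect differently (zutetmak, siraori), so the last vowel is not what conditions the rule; the final letter is.
"wedik" ends in -k. The stems ending in -k (tetmak → zutetmak, nanomek → zunanomek) add the prefix zu-.
So wedik → zuwedik.

zuwedik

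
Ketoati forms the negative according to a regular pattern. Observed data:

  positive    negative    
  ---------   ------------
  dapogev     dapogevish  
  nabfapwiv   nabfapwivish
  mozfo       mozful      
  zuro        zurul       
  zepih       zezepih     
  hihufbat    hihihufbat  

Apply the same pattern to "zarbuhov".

zarbuhovish

nabfapwiv and zepih both have last vowel 'i' yet inflect differently (nabfapwivish, zezepih), so the last vowel is not what conditions the rule; the final letter is.
"zarbuhov" ends in -v. The stems ending in -v (dapogev → dapogevish, nabfapwiv → nabfapwivish) add -ish.
The other patterns: stems ending in -o drop the final letter and add -ul; stems ending in -h or -t repeat the first consonant+vowel as a prefix.
So zarbuhov → zarbuhovish.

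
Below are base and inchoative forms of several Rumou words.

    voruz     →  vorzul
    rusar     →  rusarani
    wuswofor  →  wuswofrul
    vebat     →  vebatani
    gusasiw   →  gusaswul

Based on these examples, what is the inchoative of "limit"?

"limit" has last vowel 'i'. The one such stem in the data (gusasiw → gusaswul) deletes the last vowel and adds -ul (as do voruz, wuswofor), so the same rule applies.
The other pattern: stems whose last vowel is 'a' add -ani.
So limit → limtul.

limtul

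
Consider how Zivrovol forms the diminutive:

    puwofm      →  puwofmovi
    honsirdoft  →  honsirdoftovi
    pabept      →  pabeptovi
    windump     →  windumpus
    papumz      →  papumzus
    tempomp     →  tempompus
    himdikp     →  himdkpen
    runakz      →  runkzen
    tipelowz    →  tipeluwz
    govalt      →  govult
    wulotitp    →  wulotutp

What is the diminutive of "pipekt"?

windump and himdikp both end in -p yet inflect differently (windumpus, himdkpen), so the final letter is not what conditions the rule; the second-to-last letter is.
"pipekt" has second-to-last letter 'k'. The stems whose second-to-last letter is 'k' (himdikp → himdkpen, runakz → runkzen) delete the last vowel and add -en.
So pipekt → pipkten.

pipkten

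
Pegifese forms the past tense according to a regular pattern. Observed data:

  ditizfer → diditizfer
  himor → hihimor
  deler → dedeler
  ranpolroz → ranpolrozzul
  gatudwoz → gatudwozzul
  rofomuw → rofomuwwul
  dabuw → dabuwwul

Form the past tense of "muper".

mumuper

himor and ranpolroz both have last vowel 'o' yet inflect differently (hihimor, ranpolrozzul), so the last vowel is not what conditions the rule; the final letter is.
"muper" ends in -r. The stems ending in -r (deler → dedeler, ditizfer → diditizfer, himor → hihimor) repeat the first consonant+vowel as a prefix.
So muper → mumuper.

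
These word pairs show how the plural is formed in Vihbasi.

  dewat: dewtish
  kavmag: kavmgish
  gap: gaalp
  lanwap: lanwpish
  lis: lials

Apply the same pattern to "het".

"het" has 1 vowel. The stems with 1 vowel (gap → gaalp, lis → lials) insert -al- after the first vowel.
The other pattern: stems with 2 vowels delete the last vowel and add -ish.
So het → healt.

healt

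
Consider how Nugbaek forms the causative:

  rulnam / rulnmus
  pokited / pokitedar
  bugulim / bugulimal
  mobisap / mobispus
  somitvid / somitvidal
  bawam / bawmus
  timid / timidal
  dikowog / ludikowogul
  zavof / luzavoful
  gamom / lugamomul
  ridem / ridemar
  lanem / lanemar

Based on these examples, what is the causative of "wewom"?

luwewomul

"wewom" has last vowel 'o'. The stems whose last vowel is 'o' (zavof → luzavoful, dikowog → ludikowogul, gamom → lugamomul) add lu- … -ul around the stem.
So wewom → luwewomul.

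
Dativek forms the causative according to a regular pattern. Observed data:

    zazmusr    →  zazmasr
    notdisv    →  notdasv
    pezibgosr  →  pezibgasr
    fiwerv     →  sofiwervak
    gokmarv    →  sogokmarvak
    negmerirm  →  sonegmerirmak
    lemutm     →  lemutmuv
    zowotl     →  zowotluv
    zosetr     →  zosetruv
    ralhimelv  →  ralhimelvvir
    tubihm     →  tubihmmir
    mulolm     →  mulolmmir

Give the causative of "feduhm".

"feduhm" has second-to-last letter 'h'. The one such stem in the data (tubihm → tubihmmir) doubles the final consonant and adds -ir (as do ralhimelv, mulolm), so the same rule applies.
The other patterns: stems whose second-to-last letter is 's' change the last vowel to 'a'; stems whose second-to-last letter is 'r' add so- … -ak around the stem; stems whose second-to-last letter is 't' add -uv.
So feduhm → feduhmmir.

feduhmmir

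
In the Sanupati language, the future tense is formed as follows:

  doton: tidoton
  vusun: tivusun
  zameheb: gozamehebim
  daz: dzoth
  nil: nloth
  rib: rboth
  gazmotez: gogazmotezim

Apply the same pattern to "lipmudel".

daz and gazmotez both end in -z yet inflect differently (dzoth, gogazmotezim), so the final letter is not what conditions the rule; the number of vowels is.
"lipmudel" has 3 vowels. The stems with 3 vowels (gazmotez → gogazmotezim, zameheb → gozamehebim) add go- … -im around the stem.
So lipmudel → golipmudelim.

golipmudelim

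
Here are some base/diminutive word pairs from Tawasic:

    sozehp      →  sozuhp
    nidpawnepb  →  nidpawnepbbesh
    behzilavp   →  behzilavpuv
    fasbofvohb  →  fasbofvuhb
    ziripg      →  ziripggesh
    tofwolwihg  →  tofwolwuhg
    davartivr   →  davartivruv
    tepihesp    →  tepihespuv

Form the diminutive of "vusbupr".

"vusbupr" has second-to-last letter 'p'. The stems whose second-to-last letter is 'p' (nidpawnepb → nidpawnepbbesh, ziripg → ziripggesh) double the final consonant and add -esh.
So vusbupr → vusbuprresh.

vusbuprresh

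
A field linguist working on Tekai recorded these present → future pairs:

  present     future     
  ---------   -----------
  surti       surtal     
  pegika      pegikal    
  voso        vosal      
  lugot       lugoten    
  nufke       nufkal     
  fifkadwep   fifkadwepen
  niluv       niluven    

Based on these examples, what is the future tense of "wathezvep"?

wathezvepen

lugot and voso both have last vowel 'o' yet inflect differently (lugoten, vosal), so the last vowel is not what conditions the rule; whether the stem ends in a vowel or a consonant is.
"wathezvep" ends in a consonant. The stems ending in a consonant (lugot → lugoten, niluv → niluven, fifkadwep → fifkadwepen) add -en.
The other pattern: stems ending in a vowel drop the final letter and add -al.
So wathezvep → wathezvepen.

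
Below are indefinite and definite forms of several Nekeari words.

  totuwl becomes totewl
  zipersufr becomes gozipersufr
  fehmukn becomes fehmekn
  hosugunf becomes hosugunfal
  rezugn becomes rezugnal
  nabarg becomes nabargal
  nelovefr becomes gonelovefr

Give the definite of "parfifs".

fehmukn and rezugn both end in -n yet inflect differently (fehmekn, rezugnal), so the final letter is not what conditions the rule; the second-to-last letter is.
"parfifs" has second-to-last letter 'f'. The stems whose second-to-last letter is 'f' (zipersufr → gozipersufr, nelovefr → gonelovefr) add the prefix go-.
So parfifs → goparfifs.

goparfifs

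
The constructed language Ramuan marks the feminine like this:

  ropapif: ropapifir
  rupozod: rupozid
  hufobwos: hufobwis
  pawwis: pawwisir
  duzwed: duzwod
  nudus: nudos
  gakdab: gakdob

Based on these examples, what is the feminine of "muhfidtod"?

pawwis and hufobwos both end in -s yet inflect differently (pawwisir, hufobwis), so the final letter is not what conditions the rule; the last vowel is.
"muhfidtod" has last vowel 'o'. The stems whose last vowel is 'o' (hufobwos → hufobwis, rupozod → rupozid) change the last vowel to 'i'.
So muhfidtod → muhfidtid.

muhfidtid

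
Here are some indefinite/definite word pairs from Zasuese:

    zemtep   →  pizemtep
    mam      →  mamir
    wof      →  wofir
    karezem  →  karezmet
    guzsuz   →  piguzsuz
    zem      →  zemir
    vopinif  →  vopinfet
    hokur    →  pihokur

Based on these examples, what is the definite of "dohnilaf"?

dohnilfet

wof and vopinif both end in -f yet inflect differently (wofir, vopinfet), so the final letter is not what conditions the rule; the number of vowels is.
"dohnilaf" has 3 vowels. The stems with 3 vowels (vopinif → vopinfet, karezem → karezmet) delete the last vowel and add -et.
The other patterns: stems with 1 vowel add -ir; stems with 2 vowels add the prefix pi-.
So dohnilaf → dohnilfet.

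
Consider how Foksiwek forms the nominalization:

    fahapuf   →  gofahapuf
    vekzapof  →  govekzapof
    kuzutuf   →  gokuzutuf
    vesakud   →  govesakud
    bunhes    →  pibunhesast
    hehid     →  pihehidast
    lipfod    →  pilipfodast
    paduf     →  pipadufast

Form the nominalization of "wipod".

vesakud and hehid both end in -d yet inflect differently (govesakud, pihehidast), so the final letter is not what conditions the rule; the number of vowels is.
"wipod" has 2 vowels. The stems with 2 vowels (bunhes → pibunhesast, hehid → pihehidast, lipfod → pilipfodast) add pi- … -ast around the stem.
The other pattern: stems with 3 vowels add the prefix go-.
So wipod → piwipodast.

piwipodast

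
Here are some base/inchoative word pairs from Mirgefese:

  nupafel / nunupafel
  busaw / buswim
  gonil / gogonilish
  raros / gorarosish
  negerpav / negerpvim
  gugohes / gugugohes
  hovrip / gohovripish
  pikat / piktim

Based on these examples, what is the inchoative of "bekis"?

gobekisish

gonil and nupafel both end in -l yet inflect differently (gogonilish, nunupafel), so the final letter is not what conditions the rule; the last vowel is.
"bekis" has last vowel 'i'. The stems whose last vowel is 'i' (gonil → gogonilish, hovrip → gohovripish) add go- … -ish around the stem.
The other patterns: stems whose last vowel is 'e' repeat the first consonant+vowel as a prefix; stems whose last vowel is 'a' delete the last vowel and add -im.
So bekis → gobekisish.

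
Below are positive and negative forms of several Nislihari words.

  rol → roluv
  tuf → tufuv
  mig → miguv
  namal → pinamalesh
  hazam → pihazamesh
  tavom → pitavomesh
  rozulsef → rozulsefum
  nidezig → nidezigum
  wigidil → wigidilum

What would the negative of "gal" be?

rol and namal both end in -l yet inflect differently (roluv, pinamalesh), so the final letter is not what conditions the rule; the number of vowels is.
"gal" has 1 vowel. The stems with 1 vowel (rol → roluv, tuf → tufuv, mig → miguv) add -uv.
The other patterns: stems with 2 vowels add pi- … -esh around the stem; stems with 3 vowels add -um.
So gal → galuv.

galuv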